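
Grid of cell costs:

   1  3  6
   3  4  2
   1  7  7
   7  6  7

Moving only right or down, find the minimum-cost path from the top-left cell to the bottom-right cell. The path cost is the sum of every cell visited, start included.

24

One optimal route is (0,0) -> (0,1) -> (1,1) -> (1,2) -> (2,2) -> (3,2).
Its cost is 1 + 3 + 4 + 2 + 7 + 7 = 24.
(Top row then right column would cost 26.)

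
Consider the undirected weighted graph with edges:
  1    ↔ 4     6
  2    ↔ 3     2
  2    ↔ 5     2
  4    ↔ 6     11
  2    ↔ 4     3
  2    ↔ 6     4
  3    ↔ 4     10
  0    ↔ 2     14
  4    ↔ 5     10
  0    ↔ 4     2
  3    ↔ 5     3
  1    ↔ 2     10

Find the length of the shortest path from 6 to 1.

13

Some routes from 6 to 1:
6-2-4-1: 4 + 3 + 6 = 13
6-4-1: 11 + 6 = 17
6-2-1: 4 + 10 = 14
Shortest: 13.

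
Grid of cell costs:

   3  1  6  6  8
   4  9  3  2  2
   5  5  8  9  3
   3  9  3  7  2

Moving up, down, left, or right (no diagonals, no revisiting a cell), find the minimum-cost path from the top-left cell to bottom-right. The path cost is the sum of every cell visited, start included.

22

Cheapest: (0,0) (0,1) (0,2) (1,2) (1,3) (1,4) (2,4) (3,4)
  3 + 1 + 6 + 3 + 2 + 2 + 3 + 2 = 22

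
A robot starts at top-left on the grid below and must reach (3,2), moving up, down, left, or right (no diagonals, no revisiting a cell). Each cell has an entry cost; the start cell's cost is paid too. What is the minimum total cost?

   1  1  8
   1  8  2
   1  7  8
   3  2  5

Path r0c0→r1c0→r2c0→r3c0→r3c1→r3c2: 1 + 1 + 1 + 3 + 2 + 5 = 13.

13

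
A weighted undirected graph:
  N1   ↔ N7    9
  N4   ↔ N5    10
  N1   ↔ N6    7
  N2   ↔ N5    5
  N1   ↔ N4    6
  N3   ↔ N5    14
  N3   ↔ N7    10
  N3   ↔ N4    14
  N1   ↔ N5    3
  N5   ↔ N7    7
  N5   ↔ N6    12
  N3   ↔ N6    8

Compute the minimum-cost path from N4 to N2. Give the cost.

14

Comparing a few candidate routes:
N4 -> N1 -> N5 -> N2: 6 + 3 + 5 = 14
N4 -> N1 -> N7 -> N5 -> N2: 6 + 9 + 7 + 5 = 27
N4 -> N5 -> N2: 10 + 5 = 15
N4 -> N3 -> N5 -> N2: 14 + 14 + 5 = 33
N4 -> N1 -> N6 -> N5 -> N2: 6 + 7 + 12 + 5 = 30
Best route has total 14.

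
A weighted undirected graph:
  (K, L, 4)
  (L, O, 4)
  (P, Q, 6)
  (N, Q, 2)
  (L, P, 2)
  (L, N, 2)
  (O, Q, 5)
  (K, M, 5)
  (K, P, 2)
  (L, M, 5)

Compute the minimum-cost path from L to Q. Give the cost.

4

Checking several routes:
L -> O -> Q: 4 + 5 = 9
L -> P -> Q: 2 + 6 = 8
L -> N -> Q: 2 + 2 = 4
The minimum is 4.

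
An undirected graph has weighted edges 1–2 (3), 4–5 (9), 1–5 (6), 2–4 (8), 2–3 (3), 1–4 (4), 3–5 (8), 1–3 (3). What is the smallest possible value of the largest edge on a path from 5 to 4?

6

Checking several routes:
5 → 1 → 2 → 4: max(6, 3, 8) = 8
5 → 1 → 4: max(6, 4) = 6
5 → 1 → 3 → 2 → 4: max(6, 3, 3, 8) = 8
Smallest bottleneck: 6.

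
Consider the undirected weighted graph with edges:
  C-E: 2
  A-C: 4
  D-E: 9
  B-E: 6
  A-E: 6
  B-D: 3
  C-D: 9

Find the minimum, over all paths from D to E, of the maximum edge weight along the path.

6

Paths from D to E:
D - C - E: max(9, 2) = 9
D - B - E: max(3, 6) = 6
D - E: max(9) = 9
D - C - A - E: max(9, 4, 6) = 9
The minimum achievable maximum is 6.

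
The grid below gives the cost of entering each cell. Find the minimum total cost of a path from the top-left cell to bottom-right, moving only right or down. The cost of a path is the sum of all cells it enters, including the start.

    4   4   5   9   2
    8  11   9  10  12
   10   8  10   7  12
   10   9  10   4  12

Path r0c0→r0c1→r0c2→r0c3→r1c3→r2c3→r3c3→r3c4: 4 + 4 + 5 + 9 + 10 + 7 + 4 + 12 = 55.
(Top row then right column would cost 60.)

55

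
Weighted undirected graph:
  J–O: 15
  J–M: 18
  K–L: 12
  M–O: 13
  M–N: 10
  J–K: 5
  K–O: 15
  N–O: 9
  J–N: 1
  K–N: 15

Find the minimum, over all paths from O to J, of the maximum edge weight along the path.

9

Checking several routes:
O -> N -> J: max(9, 1) = 9
O -> M -> N -> J: max(13, 10, 1) = 13
O -> M -> N -> K -> J: max(13, 10, 15, 5) = 15
O -> J: max(15) = 15
O -> N -> K -> J: max(9, 15, 5) = 15
Smallest bottleneck: 9.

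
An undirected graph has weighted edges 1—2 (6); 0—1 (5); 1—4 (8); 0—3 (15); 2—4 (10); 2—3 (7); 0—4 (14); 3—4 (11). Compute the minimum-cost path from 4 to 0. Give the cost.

A few of the 4→0 routes:
4 -> 2 -> 1 -> 0: 10 + 6 + 5 = 21
4 -> 0: 14
4 -> 3 -> 2 -> 1 -> 0: 11 + 7 + 6 + 5 = 29
4 -> 3 -> 0: 11 + 15 = 26
4 -> 1 -> 0: 8 + 5 = 13
The minimum is 13.

13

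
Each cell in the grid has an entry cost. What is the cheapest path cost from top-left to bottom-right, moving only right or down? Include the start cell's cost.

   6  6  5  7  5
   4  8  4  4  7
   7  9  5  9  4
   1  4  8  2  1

33

Path [0,0] → [1,0] → [2,0] → [3,0] → [3,1] → [3,2] → [3,3] → [3,4]: 6 + 4 + 7 + 1 + 4 + 8 + 2 + 1 = 33.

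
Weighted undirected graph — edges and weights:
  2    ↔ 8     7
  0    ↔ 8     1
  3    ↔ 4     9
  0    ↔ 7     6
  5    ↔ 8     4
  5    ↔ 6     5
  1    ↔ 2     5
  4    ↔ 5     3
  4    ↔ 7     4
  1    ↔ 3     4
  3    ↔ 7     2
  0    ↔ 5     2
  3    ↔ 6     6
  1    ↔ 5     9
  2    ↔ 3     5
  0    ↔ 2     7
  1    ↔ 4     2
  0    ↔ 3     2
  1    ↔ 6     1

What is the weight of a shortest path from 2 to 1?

Comparing a few candidate routes:
2 -> 3 -> 6 -> 1: 5 + 6 + 1 = 12
2 -> 1: 5
2 -> 3 -> 1: 5 + 4 = 9
Best route has total 5.

5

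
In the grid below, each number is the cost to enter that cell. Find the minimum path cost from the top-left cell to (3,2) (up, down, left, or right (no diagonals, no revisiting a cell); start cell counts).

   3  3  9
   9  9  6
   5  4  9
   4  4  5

28

Path r0c0→r0c1→r1c1→r2c1→r3c1→r3c2: 3 + 3 + 9 + 4 + 4 + 5 = 28.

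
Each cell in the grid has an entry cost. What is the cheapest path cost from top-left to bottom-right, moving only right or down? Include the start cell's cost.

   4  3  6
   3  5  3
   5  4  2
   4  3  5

22

Path r0c0→r0c1→r1c1→r1c2→r2c2→r3c2: 4 + 3 + 5 + 3 + 2 + 5 = 22.
(Top row then right column would cost 23.)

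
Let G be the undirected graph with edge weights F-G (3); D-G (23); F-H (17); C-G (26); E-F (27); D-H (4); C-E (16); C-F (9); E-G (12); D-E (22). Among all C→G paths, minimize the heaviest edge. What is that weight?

Comparing a few candidate routes:
C-E-G: max(16, 12) = 16
C-F-H-D-E-G: max(9, 17, 4, 22, 12) = 22
C-F-G: max(9, 3) = 9
The minimum achievable maximum is 9.

9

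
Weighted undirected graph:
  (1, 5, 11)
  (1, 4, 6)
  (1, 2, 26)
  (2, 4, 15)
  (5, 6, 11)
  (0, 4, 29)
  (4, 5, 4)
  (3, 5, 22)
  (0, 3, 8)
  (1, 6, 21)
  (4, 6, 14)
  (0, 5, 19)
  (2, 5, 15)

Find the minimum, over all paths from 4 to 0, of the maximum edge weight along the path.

Some routes from 4 to 0:
4 - 2 - 5 - 0: max(15, 15, 19) = 19
4 - 6 - 1 - 5 - 0: max(14, 21, 11, 19) = 21
4 - 5 - 0: max(4, 19) = 19
4 - 6 - 5 - 0: max(14, 11, 19) = 19
4 - 1 - 5 - 0: max(6, 11, 19) = 19
The minimum achievable maximum is 19.

19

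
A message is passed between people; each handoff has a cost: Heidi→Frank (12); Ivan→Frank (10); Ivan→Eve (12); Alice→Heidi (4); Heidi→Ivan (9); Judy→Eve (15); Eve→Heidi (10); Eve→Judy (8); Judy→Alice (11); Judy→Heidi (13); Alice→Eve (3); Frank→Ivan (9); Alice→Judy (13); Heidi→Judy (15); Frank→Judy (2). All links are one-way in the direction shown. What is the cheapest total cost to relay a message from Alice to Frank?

16

Some routes from Alice to Frank:
Alice -> Eve -> Heidi -> Frank: 3 + 10 + 12 = 25
Alice -> Heidi -> Frank: 4 + 12 = 16
Alice -> Eve -> Heidi -> Ivan -> Frank: 3 + 10 + 9 + 10 = 32
Alice -> Heidi -> Ivan -> Frank: 4 + 9 + 10 = 23
Alice -> Eve -> Judy -> Heidi -> Frank: 3 + 8 + 13 + 12 = 36
Best route has total 16.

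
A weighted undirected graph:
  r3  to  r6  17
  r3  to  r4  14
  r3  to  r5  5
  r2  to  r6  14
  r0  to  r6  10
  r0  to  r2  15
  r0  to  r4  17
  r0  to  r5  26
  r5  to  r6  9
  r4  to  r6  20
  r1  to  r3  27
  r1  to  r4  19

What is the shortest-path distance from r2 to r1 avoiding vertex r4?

55

Some routes from r2 to r1 avoiding r4:
r2 - r0 - r6 - r5 - r3 - r1: 15 + 10 + 9 + 5 + 27 = 66
r2 - r6 - r3 - r1: 14 + 17 + 27 = 58
r2 - r6 - r5 - r3 - r1: 14 + 9 + 5 + 27 = 55
Shortest: 55.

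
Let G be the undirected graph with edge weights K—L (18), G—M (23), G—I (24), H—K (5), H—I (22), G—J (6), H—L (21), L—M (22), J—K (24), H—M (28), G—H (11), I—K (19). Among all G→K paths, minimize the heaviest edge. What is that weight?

11

Some routes from G to K:
G-H-L-K: max(11, 21, 18) = 21
G-H-K: max(11, 5) = 11
G-H-I-K: max(11, 22, 19) = 22
Best route has worst link 11.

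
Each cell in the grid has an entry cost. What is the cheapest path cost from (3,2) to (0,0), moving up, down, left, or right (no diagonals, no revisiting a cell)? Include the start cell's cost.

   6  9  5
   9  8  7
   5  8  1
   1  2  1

Cheapest: r3c2 → r3c1 → r3c0 → r2c0 → r1c0 → r0c0
  1 + 2 + 1 + 5 + 9 + 6 = 24

24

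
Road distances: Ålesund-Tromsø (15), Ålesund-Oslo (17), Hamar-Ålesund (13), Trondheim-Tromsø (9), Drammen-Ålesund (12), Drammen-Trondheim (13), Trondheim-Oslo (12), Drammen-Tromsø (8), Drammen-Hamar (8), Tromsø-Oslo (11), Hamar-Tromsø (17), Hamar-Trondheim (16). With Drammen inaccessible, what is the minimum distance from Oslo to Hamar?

28

Some routes from Oslo to Hamar avoiding Drammen:
Oslo → Trondheim → Hamar: 12 + 16 = 28
Oslo → Tromsø → Hamar: 11 + 17 = 28
Oslo → Ålesund → Hamar: 17 + 13 = 30
The minimum is 28.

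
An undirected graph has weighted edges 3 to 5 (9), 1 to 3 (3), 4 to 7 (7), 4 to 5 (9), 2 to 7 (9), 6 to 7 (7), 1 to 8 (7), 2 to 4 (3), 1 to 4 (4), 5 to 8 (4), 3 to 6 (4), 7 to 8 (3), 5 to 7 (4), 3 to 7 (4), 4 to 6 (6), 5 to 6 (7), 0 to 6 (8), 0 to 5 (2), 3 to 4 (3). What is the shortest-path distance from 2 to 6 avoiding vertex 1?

Checking several routes:
2 → 4 → 3 → 6: 3 + 3 + 4 = 10
2 → 4 → 6: 3 + 6 = 9
2 → 7 → 6: 9 + 7 = 16
Shortest: 9.

9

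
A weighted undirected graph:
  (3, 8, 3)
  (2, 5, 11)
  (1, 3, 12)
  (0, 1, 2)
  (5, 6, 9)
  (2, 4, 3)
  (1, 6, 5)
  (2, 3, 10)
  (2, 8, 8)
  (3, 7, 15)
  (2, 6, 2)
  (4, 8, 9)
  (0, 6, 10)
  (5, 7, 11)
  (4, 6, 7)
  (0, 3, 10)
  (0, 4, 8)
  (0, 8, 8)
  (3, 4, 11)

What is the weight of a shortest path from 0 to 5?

16

Comparing a few candidate routes:
0 → 1 → 6 → 2 → 5: 2 + 5 + 2 + 11 = 20
0 → 4 → 2 → 6 → 5: 8 + 3 + 2 + 9 = 22
0 → 6 → 5: 10 + 9 = 19
0 → 1 → 6 → 5: 2 + 5 + 9 = 16
0 → 4 → 2 → 5: 8 + 3 + 11 = 22
The minimum is 16.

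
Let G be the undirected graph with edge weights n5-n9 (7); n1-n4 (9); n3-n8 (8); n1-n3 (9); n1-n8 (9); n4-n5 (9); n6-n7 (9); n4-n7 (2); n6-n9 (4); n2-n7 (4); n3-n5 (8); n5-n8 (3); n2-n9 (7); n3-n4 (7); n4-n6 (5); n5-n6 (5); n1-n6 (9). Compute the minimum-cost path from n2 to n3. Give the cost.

13

A few of the n2→n3 routes:
n2 → n9 → n6 → n4 → n3: 7 + 4 + 5 + 7 = 23
n2 → n9 → n5 → n3: 7 + 7 + 8 = 22
n2 → n7 → n4 → n5 → n3: 4 + 2 + 9 + 8 = 23
n2 → n7 → n4 → n3: 4 + 2 + 7 = 13
The minimum is 13.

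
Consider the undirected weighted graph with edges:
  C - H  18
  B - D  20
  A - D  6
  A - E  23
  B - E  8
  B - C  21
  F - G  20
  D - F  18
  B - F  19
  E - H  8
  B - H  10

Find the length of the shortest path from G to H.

49

A few of the G→H routes:
G → F → D → B → H: 20 + 18 + 20 + 10 = 68
G → F → B → E → H: 20 + 19 + 8 + 8 = 55
G → F → B → H: 20 + 19 + 10 = 49
G → F → D → B → E → H: 20 + 18 + 20 + 8 + 8 = 74
Best route has total 49.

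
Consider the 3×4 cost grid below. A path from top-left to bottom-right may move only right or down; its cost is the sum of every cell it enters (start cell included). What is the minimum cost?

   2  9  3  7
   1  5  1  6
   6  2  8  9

Take (0,0) -> (1,0) -> (1,1) -> (1,2) -> (1,3) -> (2,3) for a total of 2 + 1 + 5 + 1 + 6 + 9 = 24.

24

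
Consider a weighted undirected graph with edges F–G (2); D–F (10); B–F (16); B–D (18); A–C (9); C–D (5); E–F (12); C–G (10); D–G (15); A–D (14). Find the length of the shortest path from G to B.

Some routes from G to B:
G - D - B: 15 + 18 = 33
G - F - D - B: 2 + 10 + 18 = 30
G - C - D - F - B: 10 + 5 + 10 + 16 = 41
G - C - D - B: 10 + 5 + 18 = 33
G - D - F - B: 15 + 10 + 16 = 41
G - F - B: 2 + 16 = 18
Shortest: 18.

18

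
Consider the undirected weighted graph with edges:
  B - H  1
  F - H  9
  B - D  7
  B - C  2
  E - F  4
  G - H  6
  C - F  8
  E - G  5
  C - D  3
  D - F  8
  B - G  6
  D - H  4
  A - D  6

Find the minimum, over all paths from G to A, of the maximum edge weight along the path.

6

Some routes from G to A:
G -> H -> B -> C -> D -> A: max(6, 1, 2, 3, 6) = 6
G -> B -> C -> D -> A: max(6, 2, 3, 6) = 6
G -> B -> H -> D -> A: max(6, 1, 4, 6) = 6
Best route has worst link 6.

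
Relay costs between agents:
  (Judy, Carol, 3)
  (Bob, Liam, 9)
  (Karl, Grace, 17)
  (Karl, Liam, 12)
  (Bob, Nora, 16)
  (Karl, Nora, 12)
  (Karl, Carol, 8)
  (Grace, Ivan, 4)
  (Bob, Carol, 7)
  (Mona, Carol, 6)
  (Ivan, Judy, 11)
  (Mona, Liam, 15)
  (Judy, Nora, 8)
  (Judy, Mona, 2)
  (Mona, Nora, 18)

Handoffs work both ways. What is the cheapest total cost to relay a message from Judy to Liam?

A few of the Judy→Liam routes:
Judy-Mona-Liam: 2 + 15 = 17
Judy-Carol-Karl-Liam: 3 + 8 + 12 = 23
Judy-Mona-Carol-Karl-Liam: 2 + 6 + 8 + 12 = 28
Judy-Carol-Mona-Liam: 3 + 6 + 15 = 24
Judy-Mona-Carol-Bob-Liam: 2 + 6 + 7 + 9 = 24
Judy-Carol-Bob-Liam: 3 + 7 + 9 = 19
Best route has total 17.

17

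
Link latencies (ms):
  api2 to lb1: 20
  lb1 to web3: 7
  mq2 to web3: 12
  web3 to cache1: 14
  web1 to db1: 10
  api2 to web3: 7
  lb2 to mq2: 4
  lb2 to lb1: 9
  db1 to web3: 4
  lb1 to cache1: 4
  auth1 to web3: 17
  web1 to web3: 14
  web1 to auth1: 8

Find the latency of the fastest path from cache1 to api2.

A few of the cache1→api2 routes:
cache1→web3→api2: 14 + 7 = 21
cache1→web3→lb1→api2: 14 + 7 + 20 = 41
cache1→lb1→web3→api2: 4 + 7 + 7 = 18
cache1→lb1→lb2→mq2→web3→api2: 4 + 9 + 4 + 12 + 7 = 36
cache1→lb1→api2: 4 + 20 = 24
Best route has total 18 ms.

18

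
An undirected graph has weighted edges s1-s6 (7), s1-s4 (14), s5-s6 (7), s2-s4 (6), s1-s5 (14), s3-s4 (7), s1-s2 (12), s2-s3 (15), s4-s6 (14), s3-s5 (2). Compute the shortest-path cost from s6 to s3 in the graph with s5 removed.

21

A few of the s6→s3 routes:
s6 → s4 → s3: 14 + 7 = 21
s6 → s1 → s2 → s3: 7 + 12 + 15 = 34
s6 → s1 → s4 → s3: 7 + 14 + 7 = 28
s6 → s1 → s4 → s2 → s3: 7 + 14 + 6 + 15 = 42
s6 → s1 → s2 → s4 → s3: 7 + 12 + 6 + 7 = 32
s6 → s4 → s2 → s3: 14 + 6 + 15 = 35
The minimum is 21.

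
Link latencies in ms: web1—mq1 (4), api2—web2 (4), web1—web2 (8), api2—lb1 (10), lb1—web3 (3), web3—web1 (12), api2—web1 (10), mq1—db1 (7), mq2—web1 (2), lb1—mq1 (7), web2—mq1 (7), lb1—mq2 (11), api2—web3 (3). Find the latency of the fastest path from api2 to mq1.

11

Comparing a few candidate routes:
api2→web1→mq1: 10 + 4 = 14
api2→web2→mq1: 4 + 7 = 11
api2→web3→web1→mq1: 3 + 12 + 4 = 19
api2→lb1→mq1: 10 + 7 = 17
api2→web2→web1→mq1: 4 + 8 + 4 = 16
api2→web3→lb1→mq1: 3 + 3 + 7 = 13
Shortest: 11 ms.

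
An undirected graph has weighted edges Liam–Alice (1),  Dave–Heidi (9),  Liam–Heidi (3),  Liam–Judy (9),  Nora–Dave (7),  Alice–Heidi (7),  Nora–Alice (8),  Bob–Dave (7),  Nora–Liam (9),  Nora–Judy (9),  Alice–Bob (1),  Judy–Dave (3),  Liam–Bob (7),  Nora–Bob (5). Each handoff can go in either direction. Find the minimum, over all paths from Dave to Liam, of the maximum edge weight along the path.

Some routes from Dave to Liam:
Dave-Bob-Liam: max(7, 7) = 7
Dave-Bob-Alice-Liam: max(7, 1, 1) = 7
Dave-Bob-Alice-Heidi-Liam: max(7, 1, 7, 3) = 7
Dave-Nora-Bob-Alice-Heidi-Liam: max(7, 5, 1, 7, 3) = 7
Dave-Nora-Bob-Liam: max(7, 5, 7) = 7
Best route has worst link 7.

7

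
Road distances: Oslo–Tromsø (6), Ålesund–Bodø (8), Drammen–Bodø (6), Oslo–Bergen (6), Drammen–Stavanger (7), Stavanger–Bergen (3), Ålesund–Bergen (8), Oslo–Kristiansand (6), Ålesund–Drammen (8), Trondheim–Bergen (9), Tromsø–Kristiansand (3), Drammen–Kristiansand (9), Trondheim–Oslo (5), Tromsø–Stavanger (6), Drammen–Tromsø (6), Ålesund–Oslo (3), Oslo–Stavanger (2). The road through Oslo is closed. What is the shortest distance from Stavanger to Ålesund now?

Comparing a few candidate routes:
Stavanger→Drammen→Ålesund: 7 + 8 = 15
Stavanger→Tromsø→Drammen→Ålesund: 6 + 6 + 8 = 20
Stavanger→Bergen→Ålesund: 3 + 8 = 11
Stavanger→Tromsø→Kristiansand→Drammen→Ålesund: 6 + 3 + 9 + 8 = 26
Stavanger→Tromsø→Drammen→Bodø→Ålesund: 6 + 6 + 6 + 8 = 26
Stavanger→Drammen→Bodø→Ålesund: 7 + 6 + 8 = 21
Shortest: 11.

11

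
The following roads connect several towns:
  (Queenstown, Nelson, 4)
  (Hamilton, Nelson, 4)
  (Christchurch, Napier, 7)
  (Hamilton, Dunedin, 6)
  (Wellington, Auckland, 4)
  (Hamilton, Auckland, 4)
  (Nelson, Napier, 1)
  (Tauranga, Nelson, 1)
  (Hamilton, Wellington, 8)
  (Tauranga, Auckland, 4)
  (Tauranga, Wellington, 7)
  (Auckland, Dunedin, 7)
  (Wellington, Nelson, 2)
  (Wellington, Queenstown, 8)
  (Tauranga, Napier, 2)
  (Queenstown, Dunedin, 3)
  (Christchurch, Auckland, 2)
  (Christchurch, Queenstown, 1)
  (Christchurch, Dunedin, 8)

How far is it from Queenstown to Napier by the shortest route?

5

Comparing a few candidate routes:
Queenstown → Nelson → Tauranga → Napier: 4 + 1 + 2 = 7
Queenstown → Christchurch → Auckland → Tauranga → Napier: 1 + 2 + 4 + 2 = 9
Queenstown → Christchurch → Napier: 1 + 7 = 8
Queenstown → Nelson → Napier: 4 + 1 = 5
Queenstown → Christchurch → Auckland → Tauranga → Nelson → Napier: 1 + 2 + 4 + 1 + 1 = 9
Best route has total 5.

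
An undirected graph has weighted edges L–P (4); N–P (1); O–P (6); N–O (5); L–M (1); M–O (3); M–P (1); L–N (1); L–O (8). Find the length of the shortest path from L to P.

Comparing a few candidate routes:
L-M-O-P: 1 + 3 + 6 = 10
L-M-P: 1 + 1 = 2
L-P: 4
L-N-P: 1 + 1 = 2
L-M-O-N-P: 1 + 3 + 5 + 1 = 10
L-N-O-M-P: 1 + 5 + 3 + 1 = 10
The minimum is 2.

2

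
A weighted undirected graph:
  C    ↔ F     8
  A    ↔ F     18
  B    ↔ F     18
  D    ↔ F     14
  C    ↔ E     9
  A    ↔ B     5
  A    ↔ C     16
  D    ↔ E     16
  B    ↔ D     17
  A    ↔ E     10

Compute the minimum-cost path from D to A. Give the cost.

Some routes from D to A:
D-F-C-A: 14 + 8 + 16 = 38
D-B-A: 17 + 5 = 22
D-E-A: 16 + 10 = 26
D-F-A: 14 + 18 = 32
D-F-B-A: 14 + 18 + 5 = 37
The minimum is 22.

22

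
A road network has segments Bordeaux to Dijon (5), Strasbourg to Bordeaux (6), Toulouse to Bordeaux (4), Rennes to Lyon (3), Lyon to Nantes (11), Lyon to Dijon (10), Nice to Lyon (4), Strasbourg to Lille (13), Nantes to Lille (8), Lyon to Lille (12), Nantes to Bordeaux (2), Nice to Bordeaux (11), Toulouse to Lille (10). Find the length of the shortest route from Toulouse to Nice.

Comparing a few candidate routes:
Toulouse→Bordeaux→Nantes→Lyon→Nice: 4 + 2 + 11 + 4 = 21
Toulouse→Lille→Lyon→Nice: 10 + 12 + 4 = 26
Toulouse→Bordeaux→Nice: 4 + 11 = 15
Toulouse→Bordeaux→Dijon→Lyon→Nice: 4 + 5 + 10 + 4 = 23
The minimum is 15 mi.

15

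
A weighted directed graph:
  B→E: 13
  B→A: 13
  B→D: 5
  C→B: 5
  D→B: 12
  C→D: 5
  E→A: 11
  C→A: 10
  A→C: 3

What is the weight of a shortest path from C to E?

Paths from C to E:
C→D→B→E: 5 + 12 + 13 = 30
C→B→E: 5 + 13 = 18
Shortest: 18.

18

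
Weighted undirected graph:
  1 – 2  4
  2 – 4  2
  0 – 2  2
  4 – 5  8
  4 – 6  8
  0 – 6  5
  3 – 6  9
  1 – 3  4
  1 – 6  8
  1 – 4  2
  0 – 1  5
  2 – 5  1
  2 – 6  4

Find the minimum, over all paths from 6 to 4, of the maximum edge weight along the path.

4

Checking several routes:
6-2-4: max(4, 2) = 4
6-0-1-4: max(5, 5, 2) = 5
6-0-2-1-4: max(5, 2, 4, 2) = 5
6-2-1-4: max(4, 4, 2) = 4
6-0-1-2-4: max(5, 5, 4, 2) = 5
Smallest bottleneck: 4.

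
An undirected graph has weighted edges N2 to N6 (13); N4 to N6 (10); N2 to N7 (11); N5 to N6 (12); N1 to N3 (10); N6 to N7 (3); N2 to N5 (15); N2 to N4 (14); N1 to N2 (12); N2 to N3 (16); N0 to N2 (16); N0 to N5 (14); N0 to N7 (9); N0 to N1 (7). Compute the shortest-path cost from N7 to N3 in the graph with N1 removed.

27

Comparing a few candidate routes:
N7-N0-N2-N3: 9 + 16 + 16 = 41
N7-N2-N3: 11 + 16 = 27
N7-N6-N4-N2-N3: 3 + 10 + 14 + 16 = 43
N7-N6-N2-N3: 3 + 13 + 16 = 32
Best route has total 27.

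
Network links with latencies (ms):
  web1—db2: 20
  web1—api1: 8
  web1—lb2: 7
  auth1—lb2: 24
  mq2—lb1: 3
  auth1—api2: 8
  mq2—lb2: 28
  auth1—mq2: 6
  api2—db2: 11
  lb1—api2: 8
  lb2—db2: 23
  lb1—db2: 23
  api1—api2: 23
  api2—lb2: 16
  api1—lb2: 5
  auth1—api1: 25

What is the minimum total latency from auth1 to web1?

31

Comparing a few candidate routes:
auth1→lb2→api1→web1: 24 + 5 + 8 = 37
auth1→lb2→web1: 24 + 7 = 31
auth1→api1→lb2→web1: 25 + 5 + 7 = 37
auth1→api2→lb2→web1: 8 + 16 + 7 = 31
auth1→api1→web1: 25 + 8 = 33
auth1→api2→lb2→api1→web1: 8 + 16 + 5 + 8 = 37
Best route has total 31 ms.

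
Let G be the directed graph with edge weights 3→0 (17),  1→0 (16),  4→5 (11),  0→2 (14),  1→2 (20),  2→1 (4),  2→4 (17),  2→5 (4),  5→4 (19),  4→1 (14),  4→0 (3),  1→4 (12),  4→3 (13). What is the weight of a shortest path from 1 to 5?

Comparing a few candidate routes:
1-4-5: 12 + 11 = 23
1-0-2-5: 16 + 14 + 4 = 34
1-2-5: 20 + 4 = 24
1-4-0-2-5: 12 + 3 + 14 + 4 = 33
The minimum is 23.

23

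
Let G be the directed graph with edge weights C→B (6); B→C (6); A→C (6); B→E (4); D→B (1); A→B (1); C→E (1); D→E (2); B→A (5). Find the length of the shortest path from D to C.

Routes from D to C:
D - B - A - C: 1 + 5 + 6 = 12
D - B - C: 1 + 6 = 7
Best route has total 7.

7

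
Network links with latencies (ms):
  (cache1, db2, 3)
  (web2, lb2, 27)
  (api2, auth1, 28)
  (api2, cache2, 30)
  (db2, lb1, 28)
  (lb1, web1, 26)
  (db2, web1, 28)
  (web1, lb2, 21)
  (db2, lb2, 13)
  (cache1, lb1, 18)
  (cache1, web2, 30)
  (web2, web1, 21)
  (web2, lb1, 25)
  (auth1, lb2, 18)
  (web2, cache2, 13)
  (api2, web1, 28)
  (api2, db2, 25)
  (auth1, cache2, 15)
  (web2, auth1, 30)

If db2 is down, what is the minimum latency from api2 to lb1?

54

Comparing a few candidate routes:
api2 → web1 → lb1: 28 + 26 = 54
api2 → cache2 → web2 → lb1: 30 + 13 + 25 = 68
api2 → web1 → web2 → lb1: 28 + 21 + 25 = 74
api2 → auth1 → web2 → lb1: 28 + 30 + 25 = 83
api2 → auth1 → cache2 → web2 → lb1: 28 + 15 + 13 + 25 = 81
The minimum is 54 ms.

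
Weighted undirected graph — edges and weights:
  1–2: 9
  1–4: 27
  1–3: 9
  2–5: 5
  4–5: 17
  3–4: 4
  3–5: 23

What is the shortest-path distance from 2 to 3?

Checking several routes:
2 → 1 → 4 → 3: 9 + 27 + 4 = 40
2 → 5 → 4 → 1 → 3: 5 + 17 + 27 + 9 = 58
2 → 1 → 3: 9 + 9 = 18
2 → 5 → 3: 5 + 23 = 28
2 → 5 → 4 → 3: 5 + 17 + 4 = 26
Shortest: 18.

18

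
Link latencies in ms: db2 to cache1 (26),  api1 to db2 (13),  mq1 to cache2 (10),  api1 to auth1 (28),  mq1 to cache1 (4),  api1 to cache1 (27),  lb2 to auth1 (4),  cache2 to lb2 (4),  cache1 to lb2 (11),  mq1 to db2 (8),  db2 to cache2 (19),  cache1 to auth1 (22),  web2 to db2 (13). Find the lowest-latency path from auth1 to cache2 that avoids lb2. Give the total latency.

36

Some routes from auth1 to cache2 avoiding lb2:
auth1-api1-db2-mq1-cache2: 28 + 13 + 8 + 10 = 59
auth1-cache1-mq1-db2-cache2: 22 + 4 + 8 + 19 = 53
auth1-cache1-mq1-cache2: 22 + 4 + 10 = 36
Best route has total 36 ms.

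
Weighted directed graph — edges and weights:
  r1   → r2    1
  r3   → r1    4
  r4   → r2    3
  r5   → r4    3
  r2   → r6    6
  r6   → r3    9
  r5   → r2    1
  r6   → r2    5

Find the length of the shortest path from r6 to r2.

5

Candidate routes:
r6 -> r2: 5
r6 -> r3 -> r1 -> r2: 9 + 4 + 1 = 14
The minimum is 5.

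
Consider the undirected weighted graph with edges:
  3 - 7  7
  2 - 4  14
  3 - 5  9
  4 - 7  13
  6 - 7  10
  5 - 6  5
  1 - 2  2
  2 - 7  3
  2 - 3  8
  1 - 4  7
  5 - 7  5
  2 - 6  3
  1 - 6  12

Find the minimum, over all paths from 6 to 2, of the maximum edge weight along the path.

Comparing a few candidate routes:
6→2: max(3) = 3
6→5→7→2: max(5, 5, 3) = 5
6→5→7→3→2: max(5, 5, 7, 8) = 8
6→5→3→7→2: max(5, 9, 7, 3) = 9
Best route has worst link 3.

3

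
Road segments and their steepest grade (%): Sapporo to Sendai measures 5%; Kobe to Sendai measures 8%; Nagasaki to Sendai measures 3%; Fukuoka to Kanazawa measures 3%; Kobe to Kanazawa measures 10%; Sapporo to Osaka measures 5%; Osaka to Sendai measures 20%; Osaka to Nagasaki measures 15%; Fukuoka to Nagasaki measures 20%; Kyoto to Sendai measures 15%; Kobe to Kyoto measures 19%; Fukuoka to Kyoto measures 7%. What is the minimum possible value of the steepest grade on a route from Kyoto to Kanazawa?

7

Some routes from Kyoto to Kanazawa:
Kyoto→Kobe→Sendai→Osaka→Nagasaki→Fukuoka→Kanazawa: max(19, 8, 20, 15, 20, 3) = 20
Kyoto→Sendai→Kobe→Kanazawa: max(15, 8, 10) = 15
Kyoto→Fukuoka→Kanazawa: max(7, 3) = 7
Kyoto→Kobe→Kanazawa: max(19, 10) = 19
Kyoto→Kobe→Sendai→Sapporo→Osaka→Nagasaki→Fukuoka→Kanazawa: max(19, 8, 5, 5, 15, 20, 3) = 20
Smallest bottleneck: 7%.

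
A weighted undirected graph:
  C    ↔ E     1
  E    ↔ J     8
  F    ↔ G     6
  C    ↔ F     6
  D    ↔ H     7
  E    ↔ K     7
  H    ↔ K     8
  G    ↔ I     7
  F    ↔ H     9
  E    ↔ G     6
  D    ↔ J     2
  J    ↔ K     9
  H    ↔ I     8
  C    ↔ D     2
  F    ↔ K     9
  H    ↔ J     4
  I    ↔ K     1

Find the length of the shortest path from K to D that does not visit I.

10

A few of the K→D routes:
K→H→D: 8 + 7 = 15
K→J→D: 9 + 2 = 11
K→E→C→D: 7 + 1 + 2 = 10
K→H→J→D: 8 + 4 + 2 = 14
The minimum is 10.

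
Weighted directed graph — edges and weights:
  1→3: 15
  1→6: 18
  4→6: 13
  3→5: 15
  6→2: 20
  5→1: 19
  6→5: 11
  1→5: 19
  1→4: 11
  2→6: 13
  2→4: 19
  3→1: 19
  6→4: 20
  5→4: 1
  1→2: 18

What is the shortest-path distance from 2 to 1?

Routes from 2 to 1:
2 - 6 - 5 - 1: 13 + 11 + 19 = 43
2 - 4 - 6 - 5 - 1: 19 + 13 + 11 + 19 = 62
Shortest: 43.

43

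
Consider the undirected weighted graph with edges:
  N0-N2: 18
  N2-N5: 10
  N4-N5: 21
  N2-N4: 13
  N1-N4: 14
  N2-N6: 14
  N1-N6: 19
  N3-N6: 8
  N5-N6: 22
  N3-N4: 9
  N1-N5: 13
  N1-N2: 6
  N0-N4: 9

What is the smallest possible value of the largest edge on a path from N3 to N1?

13

Some routes from N3 to N1:
N3 → N4 → N2 → N5 → N1: max(9, 13, 10, 13) = 13
N3 → N6 → N2 → N1: max(8, 14, 6) = 14
N3 → N4 → N2 → N1: max(9, 13, 6) = 13
N3 → N6 → N2 → N5 → N1: max(8, 14, 10, 13) = 14
N3 → N4 → N1: max(9, 14) = 14
Best route has worst link 13.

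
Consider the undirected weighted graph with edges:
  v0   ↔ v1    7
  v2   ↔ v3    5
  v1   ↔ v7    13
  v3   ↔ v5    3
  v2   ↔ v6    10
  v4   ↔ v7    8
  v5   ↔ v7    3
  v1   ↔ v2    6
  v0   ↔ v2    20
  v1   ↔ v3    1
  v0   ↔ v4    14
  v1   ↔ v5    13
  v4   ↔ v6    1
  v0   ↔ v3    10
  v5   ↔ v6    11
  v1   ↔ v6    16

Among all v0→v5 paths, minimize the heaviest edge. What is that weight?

Some routes from v0 to v5:
v0→v3→v2→v6→v4→v7→v5: max(10, 5, 10, 1, 8, 3) = 10
v0→v1→v3→v5: max(7, 1, 3) = 7
v0→v1→v2→v3→v5: max(7, 6, 5, 3) = 7
v0→v1→v2→v6→v4→v7→v5: max(7, 6, 10, 1, 8, 3) = 10
v0→v1→v3→v2→v6→v4→v7→v5: max(7, 1, 5, 10, 1, 8, 3) = 10
The minimum achievable maximum is 7.

7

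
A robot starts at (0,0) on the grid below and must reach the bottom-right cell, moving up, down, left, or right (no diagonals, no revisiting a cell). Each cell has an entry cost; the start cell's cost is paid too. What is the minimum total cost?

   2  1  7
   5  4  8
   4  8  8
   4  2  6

Best path: r0c0 r0c1 r1c1 r2c1 r3c1 r3c2
Cost: 2 + 1 + 4 + 8 + 2 + 6 = 23

23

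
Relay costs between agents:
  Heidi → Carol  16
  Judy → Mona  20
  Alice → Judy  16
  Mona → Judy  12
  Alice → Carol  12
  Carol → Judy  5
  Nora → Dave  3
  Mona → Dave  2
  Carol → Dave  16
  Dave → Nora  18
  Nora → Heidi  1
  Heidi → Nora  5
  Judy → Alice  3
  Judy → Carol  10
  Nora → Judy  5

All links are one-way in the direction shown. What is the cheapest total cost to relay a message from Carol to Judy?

Paths from Carol to Judy:
Carol-Dave-Nora-Judy: 16 + 18 + 5 = 39
Carol-Judy: 5
The minimum is 5.

5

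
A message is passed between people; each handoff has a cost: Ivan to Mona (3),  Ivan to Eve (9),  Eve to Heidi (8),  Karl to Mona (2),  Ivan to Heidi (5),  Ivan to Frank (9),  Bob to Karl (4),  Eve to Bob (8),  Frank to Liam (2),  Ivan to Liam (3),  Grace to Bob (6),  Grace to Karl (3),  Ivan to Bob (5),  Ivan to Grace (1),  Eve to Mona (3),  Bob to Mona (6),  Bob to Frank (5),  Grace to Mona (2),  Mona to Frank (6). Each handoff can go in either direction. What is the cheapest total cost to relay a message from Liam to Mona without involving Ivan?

Checking several routes:
Liam-Frank-Bob-Grace-Mona: 2 + 5 + 6 + 2 = 15
Liam-Frank-Mona: 2 + 6 = 8
Liam-Frank-Bob-Karl-Mona: 2 + 5 + 4 + 2 = 13
Liam-Frank-Bob-Mona: 2 + 5 + 6 = 13
Best route has total 8.

8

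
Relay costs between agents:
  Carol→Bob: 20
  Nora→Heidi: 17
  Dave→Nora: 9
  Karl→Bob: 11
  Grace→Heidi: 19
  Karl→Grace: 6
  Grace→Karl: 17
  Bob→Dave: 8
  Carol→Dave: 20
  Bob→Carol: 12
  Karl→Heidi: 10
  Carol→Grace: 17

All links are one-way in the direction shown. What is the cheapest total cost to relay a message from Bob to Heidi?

34

A few of the Bob→Heidi routes:
Bob→Dave→Nora→Heidi: 8 + 9 + 17 = 34
Bob→Carol→Grace→Heidi: 12 + 17 + 19 = 48
Bob→Carol→Grace→Karl→Heidi: 12 + 17 + 17 + 10 = 56
Best route has total 34.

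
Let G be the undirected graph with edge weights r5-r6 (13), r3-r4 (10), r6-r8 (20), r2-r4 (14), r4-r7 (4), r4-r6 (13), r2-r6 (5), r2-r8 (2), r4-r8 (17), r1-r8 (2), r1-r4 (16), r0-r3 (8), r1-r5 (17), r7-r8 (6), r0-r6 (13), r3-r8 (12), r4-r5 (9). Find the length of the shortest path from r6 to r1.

Comparing a few candidate routes:
r6 → r4 → r1: 13 + 16 = 29
r6 → r8 → r1: 20 + 2 = 22
r6 → r4 → r7 → r8 → r1: 13 + 4 + 6 + 2 = 25
r6 → r2 → r8 → r1: 5 + 2 + 2 = 9
Shortest: 9.

9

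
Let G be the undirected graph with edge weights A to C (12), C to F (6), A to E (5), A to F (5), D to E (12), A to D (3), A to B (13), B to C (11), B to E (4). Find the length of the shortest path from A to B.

Candidate routes:
A -> D -> E -> B: 3 + 12 + 4 = 19
A -> B: 13
A -> F -> C -> B: 5 + 6 + 11 = 22
A -> E -> B: 5 + 4 = 9
A -> C -> B: 12 + 11 = 23
The minimum is 9.

9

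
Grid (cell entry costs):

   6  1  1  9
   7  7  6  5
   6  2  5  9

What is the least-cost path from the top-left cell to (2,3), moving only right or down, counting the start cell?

Path (0,0)→(0,1)→(0,2)→(1,2)→(1,3)→(2,3): 6 + 1 + 1 + 6 + 5 + 9 = 28.

28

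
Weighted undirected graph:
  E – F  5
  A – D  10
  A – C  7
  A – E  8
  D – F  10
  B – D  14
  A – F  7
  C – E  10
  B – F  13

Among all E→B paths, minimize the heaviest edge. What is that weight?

13

Checking several routes:
E → A → F → B: max(8, 7, 13) = 13
E → C → A → D → F → B: max(10, 7, 10, 10, 13) = 13
E → C → A → F → B: max(10, 7, 7, 13) = 13
E → A → D → F → B: max(8, 10, 10, 13) = 13
E → F → B: max(5, 13) = 13
Best route has worst link 13.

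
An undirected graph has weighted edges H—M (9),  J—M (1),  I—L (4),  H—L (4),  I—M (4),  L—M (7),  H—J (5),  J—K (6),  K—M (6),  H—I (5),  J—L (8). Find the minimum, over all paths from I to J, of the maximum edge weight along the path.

4

Checking several routes:
I → M → L → H → J: max(4, 7, 4, 5) = 7
I → L → H → J: max(4, 4, 5) = 5
I → M → K → J: max(4, 6, 6) = 6
I → H → J: max(5, 5) = 5
I → M → J: max(4, 1) = 4
I → L → M → J: max(4, 7, 1) = 7
Best route has worst link 4.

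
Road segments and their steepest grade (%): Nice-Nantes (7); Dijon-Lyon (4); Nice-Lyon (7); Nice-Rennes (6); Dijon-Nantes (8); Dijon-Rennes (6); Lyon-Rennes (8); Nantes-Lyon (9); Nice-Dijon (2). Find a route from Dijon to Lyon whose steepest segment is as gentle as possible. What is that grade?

Comparing a few candidate routes:
Dijon -> Nice -> Lyon: max(2, 7) = 7
Dijon -> Nantes -> Nice -> Rennes -> Lyon: max(8, 7, 6, 8) = 8
Dijon -> Nantes -> Nice -> Lyon: max(8, 7, 7) = 8
Dijon -> Rennes -> Nice -> Lyon: max(6, 6, 7) = 7
Dijon -> Lyon: max(4) = 4
The minimum achievable maximum is 4%.

4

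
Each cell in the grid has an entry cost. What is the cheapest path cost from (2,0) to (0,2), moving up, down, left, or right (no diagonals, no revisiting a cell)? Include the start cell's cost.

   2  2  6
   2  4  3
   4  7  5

Take (2,0)→(1,0)→(0,0)→(0,1)→(0,2) for a total of 4 + 2 + 2 + 2 + 6 = 16.

16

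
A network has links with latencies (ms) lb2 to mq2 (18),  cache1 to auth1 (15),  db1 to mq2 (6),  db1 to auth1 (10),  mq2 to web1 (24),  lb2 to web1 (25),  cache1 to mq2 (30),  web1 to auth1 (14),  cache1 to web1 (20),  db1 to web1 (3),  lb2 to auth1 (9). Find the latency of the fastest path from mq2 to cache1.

Some routes from mq2 to cache1:
mq2→db1→web1→cache1: 6 + 3 + 20 = 29
mq2→cache1: 30
mq2→db1→web1→auth1→cache1: 6 + 3 + 14 + 15 = 38
mq2→lb2→auth1→cache1: 18 + 9 + 15 = 42
mq2→db1→auth1→cache1: 6 + 10 + 15 = 31
The minimum is 29 ms.

29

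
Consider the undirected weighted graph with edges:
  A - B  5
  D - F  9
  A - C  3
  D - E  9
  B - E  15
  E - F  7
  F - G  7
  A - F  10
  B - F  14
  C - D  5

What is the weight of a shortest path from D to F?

9

Comparing a few candidate routes:
D-E-F: 9 + 7 = 16
D-C-A-F: 5 + 3 + 10 = 18
D-E-B-F: 9 + 15 + 14 = 38
D-C-A-B-E-F: 5 + 3 + 5 + 15 + 7 = 35
D-F: 9
D-C-A-B-F: 5 + 3 + 5 + 14 = 27
Best route has total 9.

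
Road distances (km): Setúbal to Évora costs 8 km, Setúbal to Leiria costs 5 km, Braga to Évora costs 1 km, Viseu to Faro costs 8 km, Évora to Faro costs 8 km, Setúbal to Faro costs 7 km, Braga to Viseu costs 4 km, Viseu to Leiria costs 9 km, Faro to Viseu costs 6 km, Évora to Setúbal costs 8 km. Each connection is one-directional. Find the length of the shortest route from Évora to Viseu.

Candidate routes:
Évora → Faro → Viseu: 8 + 6 = 14
Évora → Setúbal → Faro → Viseu: 8 + 7 + 6 = 21
Best route has total 14 km.

14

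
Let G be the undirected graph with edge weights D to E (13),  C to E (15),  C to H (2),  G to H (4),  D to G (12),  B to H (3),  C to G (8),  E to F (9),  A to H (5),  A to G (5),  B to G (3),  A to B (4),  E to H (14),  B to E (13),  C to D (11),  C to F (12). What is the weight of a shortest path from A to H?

Checking several routes:
A -> H: 5
A -> G -> H: 5 + 4 = 9
A -> B -> H: 4 + 3 = 7
The minimum is 5.

5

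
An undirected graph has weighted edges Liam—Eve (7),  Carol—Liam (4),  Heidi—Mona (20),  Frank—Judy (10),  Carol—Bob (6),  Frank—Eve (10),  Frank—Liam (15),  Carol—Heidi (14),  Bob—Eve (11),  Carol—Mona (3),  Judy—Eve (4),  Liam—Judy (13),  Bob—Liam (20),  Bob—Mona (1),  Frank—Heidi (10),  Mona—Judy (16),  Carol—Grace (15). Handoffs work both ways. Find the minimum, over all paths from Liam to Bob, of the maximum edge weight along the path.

4

Comparing a few candidate routes:
Liam -> Carol -> Bob: max(4, 6) = 6
Liam -> Judy -> Frank -> Eve -> Bob: max(13, 10, 10, 11) = 13
Liam -> Eve -> Bob: max(7, 11) = 11
Liam -> Carol -> Mona -> Bob: max(4, 3, 1) = 4
Best route has worst link 4.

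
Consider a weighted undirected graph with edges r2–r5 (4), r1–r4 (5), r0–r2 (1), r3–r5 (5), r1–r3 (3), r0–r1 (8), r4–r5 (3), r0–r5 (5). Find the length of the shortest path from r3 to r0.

10

Paths from r3 to r0:
r3 - r1 - r0: 3 + 8 = 11
r3 - r1 - r4 - r5 - r0: 3 + 5 + 3 + 5 = 16
r3 - r5 - r2 - r0: 5 + 4 + 1 = 10
r3 - r5 - r4 - r1 - r0: 5 + 3 + 5 + 8 = 21
r3 - r1 - r4 - r5 - r2 - r0: 3 + 5 + 3 + 4 + 1 = 16
r3 - r5 - r0: 5 + 5 = 10
The minimum is 10.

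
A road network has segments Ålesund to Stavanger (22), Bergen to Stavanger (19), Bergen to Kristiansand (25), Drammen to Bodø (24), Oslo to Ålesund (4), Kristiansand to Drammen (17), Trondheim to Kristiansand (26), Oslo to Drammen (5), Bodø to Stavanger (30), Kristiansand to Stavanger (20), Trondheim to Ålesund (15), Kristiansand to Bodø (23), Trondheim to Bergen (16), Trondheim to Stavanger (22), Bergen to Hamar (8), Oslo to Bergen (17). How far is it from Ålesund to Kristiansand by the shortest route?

26

A few of the Ålesund→Kristiansand routes:
Ålesund→Oslo→Bergen→Kristiansand: 4 + 17 + 25 = 46
Ålesund→Oslo→Drammen→Kristiansand: 4 + 5 + 17 = 26
Ålesund→Stavanger→Kristiansand: 22 + 20 = 42
Ålesund→Trondheim→Kristiansand: 15 + 26 = 41
Ålesund→Oslo→Drammen→Bodø→Kristiansand: 4 + 5 + 24 + 23 = 56
The minimum is 26.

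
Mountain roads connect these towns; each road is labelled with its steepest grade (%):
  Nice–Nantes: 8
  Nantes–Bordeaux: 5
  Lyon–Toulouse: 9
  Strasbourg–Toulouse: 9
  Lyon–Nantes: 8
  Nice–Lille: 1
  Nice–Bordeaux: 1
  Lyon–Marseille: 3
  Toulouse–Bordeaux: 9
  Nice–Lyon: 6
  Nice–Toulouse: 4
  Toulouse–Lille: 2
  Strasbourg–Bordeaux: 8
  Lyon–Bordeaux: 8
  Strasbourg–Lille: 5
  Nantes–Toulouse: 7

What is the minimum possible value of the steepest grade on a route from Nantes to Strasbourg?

5

A few of the Nantes→Strasbourg routes:
Nantes → Bordeaux → Nice → Toulouse → Lille → Strasbourg: max(5, 1, 4, 2, 5) = 5
Nantes → Bordeaux → Nice → Lille → Strasbourg: max(5, 1, 1, 5) = 5
Nantes → Toulouse → Nice → Lille → Strasbourg: max(7, 4, 1, 5) = 7
Nantes → Lyon → Bordeaux → Nice → Toulouse → Lille → Strasbourg: max(8, 8, 1, 4, 2, 5) = 8
Nantes → Lyon → Bordeaux → Nice → Lille → Strasbourg: max(8, 8, 1, 1, 5) = 8
Nantes → Toulouse → Lille → Strasbourg: max(7, 2, 5) = 7
The minimum achievable maximum is 5%.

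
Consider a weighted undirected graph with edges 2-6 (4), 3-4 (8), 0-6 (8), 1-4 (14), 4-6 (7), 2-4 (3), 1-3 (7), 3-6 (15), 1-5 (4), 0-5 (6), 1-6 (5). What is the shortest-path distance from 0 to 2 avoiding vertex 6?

Candidate routes:
0 - 5 - 1 - 4 - 2: 6 + 4 + 14 + 3 = 27
0 - 5 - 1 - 3 - 4 - 2: 6 + 4 + 7 + 8 + 3 = 28
Best route has total 27.

27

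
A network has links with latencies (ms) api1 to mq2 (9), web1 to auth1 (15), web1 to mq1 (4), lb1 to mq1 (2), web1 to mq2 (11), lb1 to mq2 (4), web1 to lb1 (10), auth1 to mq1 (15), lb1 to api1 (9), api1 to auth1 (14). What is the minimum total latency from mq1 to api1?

Checking several routes:
mq1 - lb1 - mq2 - api1: 2 + 4 + 9 = 15
mq1 - lb1 - api1: 2 + 9 = 11
mq1 - web1 - mq2 - api1: 4 + 11 + 9 = 24
mq1 - web1 - lb1 - api1: 4 + 10 + 9 = 23
The minimum is 11 ms.

11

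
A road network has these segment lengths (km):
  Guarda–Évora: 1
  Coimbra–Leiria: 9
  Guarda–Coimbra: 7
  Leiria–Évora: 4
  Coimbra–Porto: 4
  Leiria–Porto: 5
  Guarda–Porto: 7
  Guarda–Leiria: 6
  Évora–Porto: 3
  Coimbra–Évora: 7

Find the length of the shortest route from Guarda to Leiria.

A few of the Guarda→Leiria routes:
Guarda→Porto→Évora→Leiria: 7 + 3 + 4 = 14
Guarda→Évora→Leiria: 1 + 4 = 5
Guarda→Leiria: 6
Guarda→Coimbra→Porto→Leiria: 7 + 4 + 5 = 16
Guarda→Évora→Porto→Leiria: 1 + 3 + 5 = 9
Guarda→Porto→Leiria: 7 + 5 = 12
The minimum is 5 km.

5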